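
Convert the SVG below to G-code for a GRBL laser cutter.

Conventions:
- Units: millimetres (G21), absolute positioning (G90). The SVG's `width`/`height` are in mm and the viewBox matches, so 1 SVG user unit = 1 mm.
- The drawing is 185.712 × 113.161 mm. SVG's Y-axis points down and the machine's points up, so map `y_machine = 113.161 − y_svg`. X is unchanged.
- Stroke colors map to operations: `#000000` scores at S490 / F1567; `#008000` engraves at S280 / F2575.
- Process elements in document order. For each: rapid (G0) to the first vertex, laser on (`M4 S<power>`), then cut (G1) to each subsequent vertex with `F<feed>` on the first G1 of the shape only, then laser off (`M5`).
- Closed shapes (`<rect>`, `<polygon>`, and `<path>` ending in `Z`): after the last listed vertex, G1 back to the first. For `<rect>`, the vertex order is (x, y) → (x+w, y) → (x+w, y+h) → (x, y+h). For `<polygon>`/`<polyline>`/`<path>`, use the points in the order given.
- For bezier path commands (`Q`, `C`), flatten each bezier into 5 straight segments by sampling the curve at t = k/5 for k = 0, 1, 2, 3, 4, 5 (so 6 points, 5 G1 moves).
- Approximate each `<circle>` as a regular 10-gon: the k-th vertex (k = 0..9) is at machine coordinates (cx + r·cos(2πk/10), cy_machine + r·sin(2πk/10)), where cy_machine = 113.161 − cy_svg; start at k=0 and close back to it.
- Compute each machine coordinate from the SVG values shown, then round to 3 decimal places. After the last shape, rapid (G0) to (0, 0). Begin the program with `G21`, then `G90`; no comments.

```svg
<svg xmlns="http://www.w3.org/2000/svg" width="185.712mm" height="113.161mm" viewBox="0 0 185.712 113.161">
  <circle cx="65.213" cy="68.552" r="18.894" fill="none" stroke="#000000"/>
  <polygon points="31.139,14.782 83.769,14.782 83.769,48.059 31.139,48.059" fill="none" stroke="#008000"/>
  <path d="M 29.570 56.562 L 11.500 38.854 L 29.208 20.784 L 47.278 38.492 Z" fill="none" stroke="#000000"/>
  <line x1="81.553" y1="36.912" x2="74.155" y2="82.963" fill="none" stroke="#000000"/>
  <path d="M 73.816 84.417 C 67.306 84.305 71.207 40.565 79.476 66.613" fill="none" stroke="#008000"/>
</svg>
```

G21
G90
G0 X84.107 Y44.609
M4 S490
G1 X80.499 Y55.715 F1567
G1 X71.052 Y62.578
G1 X59.374 Y62.578
G1 X49.927 Y55.715
G1 X46.319 Y44.609
G1 X49.927 Y33.503
G1 X59.374 Y26.640
G1 X71.052 Y26.640
G1 X80.499 Y33.503
G1 X84.107 Y44.609
M5
G0 X31.139 Y98.379
M4 S280
G1 X83.769 Y98.379 F2575
G1 X83.769 Y65.102
G1 X31.139 Y65.102
G1 X31.139 Y98.379
M5
G0 X29.570 Y56.599
M4 S490
G1 X11.500 Y74.307 F1567
G1 X29.208 Y92.377
G1 X47.278 Y74.669
G1 X29.570 Y56.599
M5
G0 X81.553 Y76.249
M4 S490
G1 X74.155 Y30.198 F1567
M5
G0 X73.816 Y28.744
M4 S280
G1 X71.111 Y33.139 F2575
G1 X70.615 Y42.561
G1 X72.037 Y51.566
G1 X75.087 Y54.710
G1 X79.476 Y46.548
M5
G0 X0.000 Y0.000

Since the viewBox matches the mm dimensions, user units are millimetres directly. The only transform is the Y-flip y_m = 113.161 − y_svg.

Shape 1 is a circle drawn with `<circle>`. Its stroke #000000 means score at S490, F1567. After flipping Y the toolpath is (84.107,44.609) → (80.499,55.715) → (71.052,62.578) → (59.374,62.578) → (49.927,55.715) → (46.319,44.609) → (49.927,33.503) → (59.374,26.640) → (71.052,26.640) → (80.499,33.503) → (84.107,44.609), returning to the start.

Shape 2 is a rectangle drawn with `<polygon>`. Its stroke #008000 means engrave at S280, F2575. After flipping Y the toolpath is (31.139,98.379) → (83.769,98.379) → (83.769,65.102) → (31.139,65.102) → (31.139,98.379), returning to the start.

Shape 3 is a regular polygon drawn with `<path>`. Its stroke #000000 means score at S490, F1567. After flipping Y the toolpath is (29.570,56.599) → (11.500,74.307) → (29.208,92.377) → (47.278,74.669) → (29.570,56.599), returning to the start.

Shape 4 is a line segment drawn with `<line>`. Its stroke #000000 means score at S490, F1567. After flipping Y the toolpath is (81.553,76.249) → (74.155,30.198).

Shape 5 is a cubic bezier drawn with `<path>`. Its stroke #008000 means engrave at S280, F2575. After flipping Y the toolpath is (73.816,28.744) → (71.111,33.139) → (70.615,42.561) → (72.037,51.566) → (75.087,54.710) → (79.476,46.548).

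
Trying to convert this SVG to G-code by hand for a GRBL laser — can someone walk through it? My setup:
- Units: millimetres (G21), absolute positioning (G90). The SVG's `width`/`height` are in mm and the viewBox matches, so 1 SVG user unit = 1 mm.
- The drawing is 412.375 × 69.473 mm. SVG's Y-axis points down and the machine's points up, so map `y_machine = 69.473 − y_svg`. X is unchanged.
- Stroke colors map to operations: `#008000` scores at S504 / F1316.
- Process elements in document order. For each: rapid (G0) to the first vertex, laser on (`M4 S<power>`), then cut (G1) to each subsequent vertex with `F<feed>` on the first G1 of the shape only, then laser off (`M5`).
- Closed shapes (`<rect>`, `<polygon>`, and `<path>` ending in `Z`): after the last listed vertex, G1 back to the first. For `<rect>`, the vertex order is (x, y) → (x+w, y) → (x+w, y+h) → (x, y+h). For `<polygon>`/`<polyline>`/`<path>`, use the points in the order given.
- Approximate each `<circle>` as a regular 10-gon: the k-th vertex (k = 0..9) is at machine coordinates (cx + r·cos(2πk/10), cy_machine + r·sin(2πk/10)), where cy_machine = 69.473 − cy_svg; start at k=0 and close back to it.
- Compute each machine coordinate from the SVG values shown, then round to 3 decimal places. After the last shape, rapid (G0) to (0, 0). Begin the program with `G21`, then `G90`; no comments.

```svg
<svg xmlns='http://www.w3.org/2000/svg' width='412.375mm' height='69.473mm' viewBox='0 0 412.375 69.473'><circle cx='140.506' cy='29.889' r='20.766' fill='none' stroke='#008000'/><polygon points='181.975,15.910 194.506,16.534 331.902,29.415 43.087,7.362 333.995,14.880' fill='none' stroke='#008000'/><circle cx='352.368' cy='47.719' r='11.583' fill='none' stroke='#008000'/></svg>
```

1 u = 1 mm; y_m = 69.473 − y.

[1] `<circle>` circle, #008000→score S504 F1316: (161.272,39.584) → (157.306,51.790) → (146.923,59.334) → (134.089,59.334) → (123.706,51.790) → (119.740,39.584) → (123.706,27.378) → (134.089,19.834) → (146.923,19.834) → (157.306,27.378) → (161.272,39.584) (closed)

[2] `<polygon>` closed polygon, #008000→score S504 F1316: (181.975,53.563) → (194.506,52.939) → (331.902,40.058) → (43.087,62.111) → (333.995,54.593) → (181.975,53.563) (closed)

[3] `<circle>` circle, #008000→score S504 F1316: (363.951,21.754) → (361.739,28.562) → (355.947,32.770) → (348.789,32.770) → (342.997,28.562) → (340.785,21.754) → (342.997,14.946) → (348.789,10.738) → (355.947,10.738) → (361.739,14.946) → (363.951,21.754) (closed)

G21
G90
G0 X161.272 Y39.584
M4 S504
G1 X157.306 Y51.790 F1316
G1 X146.923 Y59.334
G1 X134.089 Y59.334
G1 X123.706 Y51.790
G1 X119.740 Y39.584
G1 X123.706 Y27.378
G1 X134.089 Y19.834
G1 X146.923 Y19.834
G1 X157.306 Y27.378
G1 X161.272 Y39.584
M5
G0 X181.975 Y53.563
M4 S504
G1 X194.506 Y52.939 F1316
G1 X331.902 Y40.058
G1 X43.087 Y62.111
G1 X333.995 Y54.593
G1 X181.975 Y53.563
M5
G0 X363.951 Y21.754
M4 S504
G1 X361.739 Y28.562 F1316
G1 X355.947 Y32.770
G1 X348.789 Y32.770
G1 X342.997 Y28.562
G1 X340.785 Y21.754
G1 X342.997 Y14.946
G1 X348.789 Y10.738
G1 X355.947 Y10.738
G1 X361.739 Y14.946
G1 X363.951 Y21.754
M5
G0 X0.000 Y0.000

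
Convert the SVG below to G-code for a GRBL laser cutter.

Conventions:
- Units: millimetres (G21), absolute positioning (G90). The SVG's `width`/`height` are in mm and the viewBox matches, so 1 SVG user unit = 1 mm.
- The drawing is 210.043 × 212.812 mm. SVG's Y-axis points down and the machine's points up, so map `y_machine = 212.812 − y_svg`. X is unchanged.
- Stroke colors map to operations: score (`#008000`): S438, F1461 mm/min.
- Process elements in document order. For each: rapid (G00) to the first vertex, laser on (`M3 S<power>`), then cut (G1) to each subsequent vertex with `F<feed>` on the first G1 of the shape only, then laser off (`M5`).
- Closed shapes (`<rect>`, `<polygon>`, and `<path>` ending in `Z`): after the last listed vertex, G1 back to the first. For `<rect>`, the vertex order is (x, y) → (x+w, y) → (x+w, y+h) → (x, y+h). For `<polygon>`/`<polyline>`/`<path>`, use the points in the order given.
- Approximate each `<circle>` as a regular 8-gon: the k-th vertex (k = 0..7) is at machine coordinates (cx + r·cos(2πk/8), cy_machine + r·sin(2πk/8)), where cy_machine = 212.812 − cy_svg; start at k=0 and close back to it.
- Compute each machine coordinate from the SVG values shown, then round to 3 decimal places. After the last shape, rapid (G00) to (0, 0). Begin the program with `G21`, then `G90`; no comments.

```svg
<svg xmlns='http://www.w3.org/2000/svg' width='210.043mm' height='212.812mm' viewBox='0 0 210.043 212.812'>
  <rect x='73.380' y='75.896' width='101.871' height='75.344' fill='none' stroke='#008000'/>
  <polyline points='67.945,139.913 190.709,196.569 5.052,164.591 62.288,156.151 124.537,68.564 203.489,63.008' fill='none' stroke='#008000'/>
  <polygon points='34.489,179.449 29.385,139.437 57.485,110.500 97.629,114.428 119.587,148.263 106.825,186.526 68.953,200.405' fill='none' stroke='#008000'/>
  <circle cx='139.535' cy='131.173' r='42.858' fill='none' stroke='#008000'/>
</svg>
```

G21
G90
G00 X73.380 Y136.916
M3 S438
G1 X175.251 Y136.916 F1461
G1 X175.251 Y61.572
G1 X73.380 Y61.572
G1 X73.380 Y136.916
M5
G00 X67.945 Y72.899
M3 S438
G1 X190.709 Y16.243 F1461
G1 X5.052 Y48.221
G1 X62.288 Y56.661
G1 X124.537 Y144.248
G1 X203.489 Y149.804
M5
G00 X34.489 Y33.363
M3 S438
G1 X29.385 Y73.375 F1461
G1 X57.485 Y102.312
G1 X97.629 Y98.384
G1 X119.587 Y64.549
G1 X106.825 Y26.286
G1 X68.953 Y12.407
G1 X34.489 Y33.363
M5
G00 X182.393 Y81.639
M3 S438
G1 X169.840 Y111.944 F1461
G1 X139.535 Y124.497
G1 X109.230 Y111.944
G1 X96.677 Y81.639
G1 X109.230 Y51.334
G1 X139.535 Y38.781
G1 X169.840 Y51.334
G1 X182.393 Y81.639
M5
G00 X0.000 Y0.000

Since the viewBox matches the mm dimensions, user units are millimetres directly. The only transform is the Y-flip y_m = 212.812 − y_svg.

Shape 1 is a rectangle drawn with `<rect>`. Its stroke #008000 means score at S438, F1461. After flipping Y the toolpath is (73.380,136.916) → (175.251,136.916) → (175.251,61.572) → (73.380,61.572) → (73.380,136.916), returning to the start.

Shape 2 is a open polyline drawn with `<polyline>`. Its stroke #008000 means score at S438, F1461. After flipping Y the toolpath is (67.945,72.899) → (190.709,16.243) → (5.052,48.221) → (62.288,56.661) → (124.537,144.248) → (203.489,149.804).

Shape 3 is a regular polygon drawn with `<polygon>`. Its stroke #008000 means score at S438, F1461. After flipping Y the toolpath is (34.489,33.363) → (29.385,73.375) → (57.485,102.312) → (97.629,98.384) → (119.587,64.549) → (106.825,26.286) → (68.953,12.407) → (34.489,33.363), returning to the start.

Shape 4 is a circle drawn with `<circle>`. Its stroke #008000 means score at S438, F1461. After flipping Y the toolpath is (182.393,81.639) → (169.840,111.944) → (139.535,124.497) → (109.230,111.944) → (96.677,81.639) → (109.230,51.334) → (139.535,38.781) → (169.840,51.334) → (182.393,81.639), returning to the start.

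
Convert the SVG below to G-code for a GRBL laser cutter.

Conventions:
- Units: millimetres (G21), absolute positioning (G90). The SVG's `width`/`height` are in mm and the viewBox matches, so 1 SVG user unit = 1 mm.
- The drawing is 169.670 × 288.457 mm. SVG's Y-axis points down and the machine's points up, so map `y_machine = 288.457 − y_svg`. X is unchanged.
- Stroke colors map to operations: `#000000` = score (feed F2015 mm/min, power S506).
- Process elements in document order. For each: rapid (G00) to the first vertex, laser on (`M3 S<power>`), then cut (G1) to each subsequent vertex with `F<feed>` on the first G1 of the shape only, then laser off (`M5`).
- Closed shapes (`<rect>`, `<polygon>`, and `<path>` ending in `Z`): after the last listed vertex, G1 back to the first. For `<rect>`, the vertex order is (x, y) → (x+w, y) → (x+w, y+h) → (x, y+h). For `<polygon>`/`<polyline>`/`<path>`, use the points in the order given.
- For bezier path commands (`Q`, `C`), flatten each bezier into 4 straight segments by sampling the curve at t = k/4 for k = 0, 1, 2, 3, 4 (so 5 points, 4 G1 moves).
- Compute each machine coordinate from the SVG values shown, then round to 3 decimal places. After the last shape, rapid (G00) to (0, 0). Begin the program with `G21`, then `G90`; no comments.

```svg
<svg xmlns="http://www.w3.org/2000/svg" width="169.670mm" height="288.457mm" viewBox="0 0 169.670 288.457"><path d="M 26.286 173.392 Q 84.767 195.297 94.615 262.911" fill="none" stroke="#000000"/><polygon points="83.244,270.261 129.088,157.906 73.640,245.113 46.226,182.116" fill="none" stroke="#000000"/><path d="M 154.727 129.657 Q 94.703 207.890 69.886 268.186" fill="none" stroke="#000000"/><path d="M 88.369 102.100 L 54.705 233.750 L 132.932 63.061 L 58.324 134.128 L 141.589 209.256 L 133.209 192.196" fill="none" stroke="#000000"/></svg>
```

Since the viewBox matches the mm dimensions, user units are millimetres directly. The only transform is the Y-flip y_m = 288.457 − y_svg.

Shape 1 is a quadratic bezier drawn with `<path>`. Its stroke #000000 means score at S506, F2015. After flipping Y the toolpath is (26.286,115.065) → (52.487,101.256) → (72.609,81.733) → (86.651,56.496) → (94.615,25.546).

Shape 2 is a closed polygon drawn with `<polygon>`. Its stroke #000000 means score at S506, F2015. After flipping Y the toolpath is (83.244,18.196) → (129.088,130.551) → (73.640,43.344) → (46.226,106.341) → (83.244,18.196), returning to the start.

Shape 3 is a quadratic bezier drawn with `<path>`. Its stroke #000000 means score at S506, F2015. After flipping Y the toolpath is (154.727,158.800) → (126.915,120.805) → (103.505,85.051) → (84.495,51.540) → (69.886,20.271).

Shape 4 is a open polyline drawn with `<path>`. Its stroke #000000 means score at S506, F2015. After flipping Y the toolpath is (88.369,186.357) → (54.705,54.707) → (132.932,225.396) → (58.324,154.329) → (141.589,79.201) → (133.209,96.261).

G21
G90
G00 X26.286 Y115.065
M3 S506
G1 X52.487 Y101.256 F2015
G1 X72.609 Y81.733
G1 X86.651 Y56.496
G1 X94.615 Y25.546
M5
G00 X83.244 Y18.196
M3 S506
G1 X129.088 Y130.551 F2015
G1 X73.640 Y43.344
G1 X46.226 Y106.341
G1 X83.244 Y18.196
M5
G00 X154.727 Y158.800
M3 S506
G1 X126.915 Y120.805 F2015
G1 X103.505 Y85.051
G1 X84.495 Y51.540
G1 X69.886 Y20.271
M5
G00 X88.369 Y186.357
M3 S506
G1 X54.705 Y54.707 F2015
G1 X132.932 Y225.396
G1 X58.324 Y154.329
G1 X141.589 Y79.201
G1 X133.209 Y96.261
M5
G00 X0.000 Y0.000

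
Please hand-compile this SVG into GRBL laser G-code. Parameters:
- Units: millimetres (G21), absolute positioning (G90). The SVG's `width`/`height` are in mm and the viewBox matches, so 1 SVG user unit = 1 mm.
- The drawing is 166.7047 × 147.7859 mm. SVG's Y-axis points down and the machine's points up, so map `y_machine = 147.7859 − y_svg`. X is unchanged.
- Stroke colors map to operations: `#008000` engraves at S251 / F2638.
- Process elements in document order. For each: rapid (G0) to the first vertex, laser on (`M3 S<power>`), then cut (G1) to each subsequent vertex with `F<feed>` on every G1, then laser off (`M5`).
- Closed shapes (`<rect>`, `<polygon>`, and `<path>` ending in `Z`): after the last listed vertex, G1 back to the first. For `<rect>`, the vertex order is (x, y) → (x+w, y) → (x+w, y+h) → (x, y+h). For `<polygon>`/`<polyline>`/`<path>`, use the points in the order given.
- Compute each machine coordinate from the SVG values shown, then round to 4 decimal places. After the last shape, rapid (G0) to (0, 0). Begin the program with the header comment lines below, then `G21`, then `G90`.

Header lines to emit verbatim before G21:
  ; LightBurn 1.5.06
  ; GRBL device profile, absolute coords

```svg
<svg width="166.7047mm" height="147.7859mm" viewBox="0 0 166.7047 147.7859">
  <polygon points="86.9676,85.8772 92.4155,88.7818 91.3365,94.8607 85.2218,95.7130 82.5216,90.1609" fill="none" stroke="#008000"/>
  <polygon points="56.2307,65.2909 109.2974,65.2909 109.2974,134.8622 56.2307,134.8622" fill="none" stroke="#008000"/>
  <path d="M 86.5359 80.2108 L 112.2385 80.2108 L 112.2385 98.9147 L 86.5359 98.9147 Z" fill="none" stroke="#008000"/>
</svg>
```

; LightBurn 1.5.06
; GRBL device profile, absolute coords
G21
G90
G0 X86.9676 Y61.9087
M3 S251
G1 X92.4155 Y59.0041 F2638
G1 X91.3365 Y52.9252 F2638
G1 X85.2218 Y52.0729 F2638
G1 X82.5216 Y57.6250 F2638
G1 X86.9676 Y61.9087 F2638
M5
G0 X56.2307 Y82.4950
M3 S251
G1 X109.2974 Y82.4950 F2638
G1 X109.2974 Y12.9237 F2638
G1 X56.2307 Y12.9237 F2638
G1 X56.2307 Y82.4950 F2638
M5
G0 X86.5359 Y67.5751
M3 S251
G1 X112.2385 Y67.5751 F2638
G1 X112.2385 Y48.8712 F2638
G1 X86.5359 Y48.8712 F2638
G1 X86.5359 Y67.5751 F2638
M5
G0 X0.0000 Y0.0000

viewBox `0 0 166.7047 147.7859` with mm width/height → 1 unit = 1 mm. Flip: y_m = 147.7859 − y_svg.

**Shape 1** — `<polygon>` regular polygon, stroke `#008000` → engrave (S251, F2638). Machine vertices: (86.9676,61.9087) → (92.4155,59.0041) → (91.3365,52.9252) → (85.2218,52.0729) → (82.5216,57.6250) → (86.9676,61.9087). Closed: final G1 returns to the first vertex.

**Shape 2** — `<polygon>` rectangle, stroke `#008000` → engrave (S251, F2638). Machine vertices: (56.2307,82.4950) → (109.2974,82.4950) → (109.2974,12.9237) → (56.2307,12.9237) → (56.2307,82.4950). Closed: final G1 returns to the first vertex.

**Shape 3** — `<path>` rectangle, stroke `#008000` → engrave (S251, F2638). Machine vertices: (86.5359,67.5751) → (112.2385,67.5751) → (112.2385,48.8712) → (86.5359,48.8712) → (86.5359,67.5751). Closed: final G1 returns to the first vertex.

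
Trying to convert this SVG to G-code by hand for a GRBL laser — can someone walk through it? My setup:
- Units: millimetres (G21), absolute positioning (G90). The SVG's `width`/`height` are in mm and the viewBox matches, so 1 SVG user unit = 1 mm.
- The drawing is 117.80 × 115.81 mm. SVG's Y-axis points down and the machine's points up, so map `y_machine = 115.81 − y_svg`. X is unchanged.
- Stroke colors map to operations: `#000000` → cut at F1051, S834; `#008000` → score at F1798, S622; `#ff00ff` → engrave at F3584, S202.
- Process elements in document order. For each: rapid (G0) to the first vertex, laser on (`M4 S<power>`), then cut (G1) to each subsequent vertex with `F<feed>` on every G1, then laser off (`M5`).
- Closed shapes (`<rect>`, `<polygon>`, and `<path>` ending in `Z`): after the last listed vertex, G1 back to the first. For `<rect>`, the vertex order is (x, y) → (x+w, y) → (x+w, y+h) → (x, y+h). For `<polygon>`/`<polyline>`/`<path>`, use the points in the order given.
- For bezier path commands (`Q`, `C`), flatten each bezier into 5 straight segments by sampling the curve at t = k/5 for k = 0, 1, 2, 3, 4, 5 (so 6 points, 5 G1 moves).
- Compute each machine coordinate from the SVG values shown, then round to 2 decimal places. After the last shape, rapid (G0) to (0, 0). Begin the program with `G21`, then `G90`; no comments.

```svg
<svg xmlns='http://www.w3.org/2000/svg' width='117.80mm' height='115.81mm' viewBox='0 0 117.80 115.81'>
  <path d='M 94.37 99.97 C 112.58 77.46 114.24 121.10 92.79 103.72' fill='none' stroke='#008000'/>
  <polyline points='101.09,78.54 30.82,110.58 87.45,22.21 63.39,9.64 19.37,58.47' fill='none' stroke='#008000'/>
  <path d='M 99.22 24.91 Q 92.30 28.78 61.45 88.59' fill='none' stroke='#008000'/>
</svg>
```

G21
G90
G0 X94.37 Y15.84
M4 S622
G1 X103.26 Y22.43 F1798
G1 X107.86 Y19.24 F1798
G1 X107.86 Y12.38 F1798
G1 X102.94 Y7.97 F1798
G1 X92.79 Y12.09 F1798
M5
G0 X101.09 Y37.27
M4 S622
G1 X30.82 Y5.23 F1798
G1 X87.45 Y93.60 F1798
G1 X63.39 Y106.17 F1798
G1 X19.37 Y57.34 F1798
M5
G0 X99.22 Y90.90
M4 S622
G1 X95.49 Y87.11 F1798
G1 X89.86 Y78.85 F1798
G1 X82.30 Y66.12 F1798
G1 X72.83 Y48.91 F1798
G1 X61.45 Y27.22 F1798
M5
G0 X0.00 Y0.00

Since the viewBox matches the mm dimensions, user units are millimetres directly. The only transform is the Y-flip y_m = 115.81 − y_svg.

Shape 1 is a cubic bezier drawn with `<path>`. Its stroke #008000 means score at S622, F1798. After flipping Y the toolpath is (94.37,15.84) → (103.26,22.43) → (107.86,19.24) → (107.86,12.38) → (102.94,7.97) → (92.79,12.09).

Shape 2 is a open polyline drawn with `<polyline>`. Its stroke #008000 means score at S622, F1798. After flipping Y the toolpath is (101.09,37.27) → (30.82,5.23) → (87.45,93.60) → (63.39,106.17) → (19.37,57.34).

Shape 3 is a quadratic bezier drawn with `<path>`. Its stroke #008000 means score at S622, F1798. After flipping Y the toolpath is (99.22,90.90) → (95.49,87.11) → (89.86,78.85) → (82.30,66.12) → (72.83,48.91) → (61.45,27.22).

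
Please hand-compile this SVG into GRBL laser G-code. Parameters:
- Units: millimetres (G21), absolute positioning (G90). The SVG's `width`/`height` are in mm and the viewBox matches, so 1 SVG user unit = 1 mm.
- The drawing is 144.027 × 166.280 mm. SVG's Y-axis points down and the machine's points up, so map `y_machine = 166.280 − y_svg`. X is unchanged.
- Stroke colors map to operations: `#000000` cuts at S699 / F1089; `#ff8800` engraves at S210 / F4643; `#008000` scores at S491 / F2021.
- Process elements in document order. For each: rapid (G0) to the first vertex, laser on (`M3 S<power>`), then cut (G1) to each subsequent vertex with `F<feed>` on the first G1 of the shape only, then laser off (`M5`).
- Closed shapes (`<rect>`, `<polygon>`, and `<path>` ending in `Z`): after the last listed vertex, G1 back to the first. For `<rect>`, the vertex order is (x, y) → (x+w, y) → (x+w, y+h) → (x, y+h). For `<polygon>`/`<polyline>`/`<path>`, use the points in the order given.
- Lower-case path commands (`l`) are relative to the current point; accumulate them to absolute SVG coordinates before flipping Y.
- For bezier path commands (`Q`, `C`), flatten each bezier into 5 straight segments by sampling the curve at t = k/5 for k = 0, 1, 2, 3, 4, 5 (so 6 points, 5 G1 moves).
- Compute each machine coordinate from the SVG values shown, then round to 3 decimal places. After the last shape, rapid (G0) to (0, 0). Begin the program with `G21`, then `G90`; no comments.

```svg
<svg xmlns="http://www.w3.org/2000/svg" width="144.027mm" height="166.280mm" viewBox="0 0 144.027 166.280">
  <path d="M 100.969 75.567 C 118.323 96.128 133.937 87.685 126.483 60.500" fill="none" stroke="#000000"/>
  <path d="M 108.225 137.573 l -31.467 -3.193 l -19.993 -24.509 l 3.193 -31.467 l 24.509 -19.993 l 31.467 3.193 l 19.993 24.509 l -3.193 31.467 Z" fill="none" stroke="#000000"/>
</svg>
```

G21
G90
G0 X100.969 Y90.713
M3 S699
G1 X111.002 Y81.775 F1089
G1 X119.594 Y79.305
G1 X125.720 Y82.811
G1 X128.358 Y91.800
G1 X126.483 Y105.780
M5
G0 X108.225 Y28.707
M3 S699
G1 X76.758 Y31.900 F1089
G1 X56.765 Y56.409
G1 X59.958 Y87.876
G1 X84.467 Y107.869
G1 X115.934 Y104.676
G1 X135.927 Y80.167
G1 X132.734 Y48.700
G1 X108.225 Y28.707
M5
G0 X0.000 Y0.000

1 u = 1 mm; y_m = 166.280 − y.

[1] `<path>` cubic bezier, #000000→cut S699 F1089: (100.969,90.713) → (111.002,81.775) → (119.594,79.305) → (125.720,82.811) → (128.358,91.800) → (126.483,105.780)

[2] `<path>` regular polygon, #000000→cut S699 F1089: (108.225,28.707) → (76.758,31.900) → (56.765,56.409) → (59.958,87.876) → (84.467,107.869) → (115.934,104.676) → (135.927,80.167) → (132.734,48.700) → (108.225,28.707) (closed)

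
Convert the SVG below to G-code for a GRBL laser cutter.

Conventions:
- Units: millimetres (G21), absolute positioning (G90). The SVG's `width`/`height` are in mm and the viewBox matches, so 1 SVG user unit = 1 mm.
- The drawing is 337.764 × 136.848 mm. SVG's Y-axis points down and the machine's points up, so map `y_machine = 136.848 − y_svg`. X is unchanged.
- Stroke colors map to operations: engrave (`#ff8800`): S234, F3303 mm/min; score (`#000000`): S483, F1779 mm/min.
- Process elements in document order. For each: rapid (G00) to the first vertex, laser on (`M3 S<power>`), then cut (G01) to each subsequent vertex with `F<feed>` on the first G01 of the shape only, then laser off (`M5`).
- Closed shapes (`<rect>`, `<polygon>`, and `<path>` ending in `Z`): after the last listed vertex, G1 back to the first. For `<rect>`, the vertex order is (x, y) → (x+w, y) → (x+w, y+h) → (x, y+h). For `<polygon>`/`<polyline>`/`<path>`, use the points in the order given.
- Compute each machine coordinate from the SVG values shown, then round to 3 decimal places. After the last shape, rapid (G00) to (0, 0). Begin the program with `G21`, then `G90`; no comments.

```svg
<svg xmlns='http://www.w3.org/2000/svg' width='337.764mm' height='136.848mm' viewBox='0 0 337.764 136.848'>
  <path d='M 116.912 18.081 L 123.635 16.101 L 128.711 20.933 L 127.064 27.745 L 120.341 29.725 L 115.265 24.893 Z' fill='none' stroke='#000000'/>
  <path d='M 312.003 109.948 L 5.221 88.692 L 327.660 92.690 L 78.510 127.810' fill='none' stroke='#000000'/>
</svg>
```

1 u = 1 mm; y_m = 136.848 − y.

[1] `<path>` regular polygon, #000000→score S483 F1779: (116.912,118.767) → (123.635,120.747) → (128.711,115.915) → (127.064,109.103) → (120.341,107.123) → (115.265,111.955) → (116.912,118.767) (closed)

[2] `<path>` open polyline, #000000→score S483 F1779: (312.003,26.900) → (5.221,48.156) → (327.660,44.158) → (78.510,9.038)

G21
G90
G00 X116.912 Y118.767
M3 S483
G01 X123.635 Y120.747 F1779
G01 X128.711 Y115.915
G01 X127.064 Y109.103
G01 X120.341 Y107.123
G01 X115.265 Y111.955
G01 X116.912 Y118.767
M5
G00 X312.003 Y26.900
M3 S483
G01 X5.221 Y48.156 F1779
G01 X327.660 Y44.158
G01 X78.510 Y9.038
M5
G00 X0.000 Y0.000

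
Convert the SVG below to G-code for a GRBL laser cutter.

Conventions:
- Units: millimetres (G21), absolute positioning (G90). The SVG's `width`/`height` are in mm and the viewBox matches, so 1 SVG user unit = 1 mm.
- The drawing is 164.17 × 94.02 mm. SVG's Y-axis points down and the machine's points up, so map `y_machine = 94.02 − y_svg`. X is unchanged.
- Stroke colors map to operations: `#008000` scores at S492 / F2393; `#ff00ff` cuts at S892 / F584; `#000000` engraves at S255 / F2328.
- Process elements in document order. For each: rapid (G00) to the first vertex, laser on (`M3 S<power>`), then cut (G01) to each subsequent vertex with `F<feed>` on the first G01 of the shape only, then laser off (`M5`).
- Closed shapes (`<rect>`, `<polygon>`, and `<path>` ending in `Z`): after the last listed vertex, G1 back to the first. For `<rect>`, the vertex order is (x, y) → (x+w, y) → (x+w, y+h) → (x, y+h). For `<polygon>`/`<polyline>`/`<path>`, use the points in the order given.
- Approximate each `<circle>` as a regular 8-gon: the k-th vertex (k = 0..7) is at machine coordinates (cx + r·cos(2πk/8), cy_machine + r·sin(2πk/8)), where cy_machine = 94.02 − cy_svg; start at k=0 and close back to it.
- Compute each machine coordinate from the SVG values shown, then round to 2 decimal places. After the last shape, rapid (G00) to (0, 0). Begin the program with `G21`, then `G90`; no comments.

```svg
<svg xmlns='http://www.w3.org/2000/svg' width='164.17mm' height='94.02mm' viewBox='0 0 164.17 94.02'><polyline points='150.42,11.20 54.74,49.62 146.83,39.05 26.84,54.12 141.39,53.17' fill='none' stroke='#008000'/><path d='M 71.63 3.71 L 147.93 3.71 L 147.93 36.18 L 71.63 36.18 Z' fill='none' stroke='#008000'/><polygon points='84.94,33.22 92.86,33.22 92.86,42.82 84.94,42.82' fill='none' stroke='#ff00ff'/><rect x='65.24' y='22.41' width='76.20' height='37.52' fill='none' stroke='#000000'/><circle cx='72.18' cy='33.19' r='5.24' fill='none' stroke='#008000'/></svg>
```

Since the viewBox matches the mm dimensions, user units are millimetres directly. The only transform is the Y-flip y_m = 94.02 − y_svg.

Shape 1 is a open polyline drawn with `<polyline>`. Its stroke #008000 means score at S492, F2393. After flipping Y the toolpath is (150.42,82.82) → (54.74,44.40) → (146.83,54.97) → (26.84,39.90) → (141.39,40.85).

Shape 2 is a rectangle drawn with `<path>`. Its stroke #008000 means score at S492, F2393. After flipping Y the toolpath is (71.63,90.31) → (147.93,90.31) → (147.93,57.84) → (71.63,57.84) → (71.63,90.31), returning to the start.

Shape 3 is a rectangle drawn with `<polygon>`. Its stroke #ff00ff means cut at S892, F584. After flipping Y the toolpath is (84.94,60.80) → (92.86,60.80) → (92.86,51.20) → (84.94,51.20) → (84.94,60.80), returning to the start.

Shape 4 is a rectangle drawn with `<rect>`. Its stroke #000000 means engrave at S255, F2328. After flipping Y the toolpath is (65.24,71.61) → (141.44,71.61) → (141.44,34.09) → (65.24,34.09) → (65.24,71.61), returning to the start.

Shape 5 is a circle drawn with `<circle>`. Its stroke #008000 means score at S492, F2393. After flipping Y the toolpath is (77.42,60.83) → (75.89,64.54) → (72.18,66.07) → (68.47,64.54) → (66.94,60.83) → (68.47,57.12) → (72.18,55.59) → (75.89,57.12) → (77.42,60.83), returning to the start.

G21
G90
G00 X150.42 Y82.82
M3 S492
G01 X54.74 Y44.40 F2393
G01 X146.83 Y54.97
G01 X26.84 Y39.90
G01 X141.39 Y40.85
M5
G00 X71.63 Y90.31
M3 S492
G01 X147.93 Y90.31 F2393
G01 X147.93 Y57.84
G01 X71.63 Y57.84
G01 X71.63 Y90.31
M5
G00 X84.94 Y60.80
M3 S892
G01 X92.86 Y60.80 F584
G01 X92.86 Y51.20
G01 X84.94 Y51.20
G01 X84.94 Y60.80
M5
G00 X65.24 Y71.61
M3 S255
G01 X141.44 Y71.61 F2328
G01 X141.44 Y34.09
G01 X65.24 Y34.09
G01 X65.24 Y71.61
M5
G00 X77.42 Y60.83
M3 S492
G01 X75.89 Y64.54 F2393
G01 X72.18 Y66.07
G01 X68.47 Y64.54
G01 X66.94 Y60.83
G01 X68.47 Y57.12
G01 X72.18 Y55.59
G01 X75.89 Y57.12
G01 X77.42 Y60.83
M5
G00 X0.00 Y0.00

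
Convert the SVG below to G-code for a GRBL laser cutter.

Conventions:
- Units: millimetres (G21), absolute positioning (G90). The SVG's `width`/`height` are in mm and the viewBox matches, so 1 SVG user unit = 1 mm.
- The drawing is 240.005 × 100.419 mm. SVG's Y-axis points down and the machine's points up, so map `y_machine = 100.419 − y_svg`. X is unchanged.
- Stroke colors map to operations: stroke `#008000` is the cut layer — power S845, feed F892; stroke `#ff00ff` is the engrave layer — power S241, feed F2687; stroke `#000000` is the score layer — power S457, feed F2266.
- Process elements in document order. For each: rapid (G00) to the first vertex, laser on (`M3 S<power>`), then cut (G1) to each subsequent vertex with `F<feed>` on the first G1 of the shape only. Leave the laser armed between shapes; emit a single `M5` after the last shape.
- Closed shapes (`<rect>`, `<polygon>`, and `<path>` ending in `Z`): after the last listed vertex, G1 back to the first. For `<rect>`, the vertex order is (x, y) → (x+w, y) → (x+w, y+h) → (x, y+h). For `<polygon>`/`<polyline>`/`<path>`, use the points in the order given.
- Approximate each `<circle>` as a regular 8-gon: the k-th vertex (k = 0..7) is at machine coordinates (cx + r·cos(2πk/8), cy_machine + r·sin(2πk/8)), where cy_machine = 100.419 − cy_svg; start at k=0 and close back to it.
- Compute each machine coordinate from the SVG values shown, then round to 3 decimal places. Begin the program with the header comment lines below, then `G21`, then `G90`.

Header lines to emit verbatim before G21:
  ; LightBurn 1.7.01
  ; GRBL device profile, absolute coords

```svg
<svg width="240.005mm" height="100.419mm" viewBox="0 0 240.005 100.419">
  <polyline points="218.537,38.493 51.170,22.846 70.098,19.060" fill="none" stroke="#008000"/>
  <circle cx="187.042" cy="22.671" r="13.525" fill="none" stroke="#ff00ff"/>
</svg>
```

; LightBurn 1.7.01
; GRBL device profile, absolute coords
G21
G90
G00 X218.537 Y61.926
M3 S845
G1 X51.170 Y77.573 F892
G1 X70.098 Y81.359
G00 X200.567 Y77.748
M3 S241
G1 X196.606 Y87.312 F2687
G1 X187.042 Y91.273
G1 X177.478 Y87.312
G1 X173.517 Y77.748
G1 X177.478 Y68.184
G1 X187.042 Y64.223
G1 X196.606 Y68.184
G1 X200.567 Y77.748
M5

1 u = 1 mm; y_m = 100.419 − y.

[1] `<polyline>` open polyline, #008000→cut S845 F892: (218.537,61.926) → (51.170,77.573) → (70.098,81.359)

[2] `<circle>` circle, #ff00ff→engrave S241 F2687: (200.567,77.748) → (196.606,87.312) → (187.042,91.273) → (177.478,87.312) → (173.517,77.748) → (177.478,68.184) → (187.042,64.223) → (196.606,68.184) → (200.567,77.748) (closed)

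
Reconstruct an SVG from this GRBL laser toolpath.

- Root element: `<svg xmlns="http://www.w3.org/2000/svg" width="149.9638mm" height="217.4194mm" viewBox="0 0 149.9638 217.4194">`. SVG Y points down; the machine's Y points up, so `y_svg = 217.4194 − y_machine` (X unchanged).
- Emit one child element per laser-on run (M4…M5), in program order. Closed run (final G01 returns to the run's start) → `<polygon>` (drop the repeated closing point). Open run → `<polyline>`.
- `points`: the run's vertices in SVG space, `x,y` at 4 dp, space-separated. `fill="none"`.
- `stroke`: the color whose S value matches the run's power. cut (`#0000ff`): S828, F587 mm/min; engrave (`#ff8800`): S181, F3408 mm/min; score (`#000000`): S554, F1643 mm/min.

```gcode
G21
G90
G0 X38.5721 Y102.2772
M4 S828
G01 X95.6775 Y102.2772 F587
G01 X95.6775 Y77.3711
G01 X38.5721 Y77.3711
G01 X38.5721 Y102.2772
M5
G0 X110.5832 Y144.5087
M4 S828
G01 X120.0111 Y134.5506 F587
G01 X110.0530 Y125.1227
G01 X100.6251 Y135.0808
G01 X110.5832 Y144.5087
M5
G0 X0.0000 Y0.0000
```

Each laser-on run becomes one SVG element. Flip Y back into SVG space with y_svg = 217.4194 − y_machine. Every run uses S828, so all elements get stroke `#0000ff` (cut).

Run 1: The run returns to its start, so emit a `<polygon>` with points (Y-flipped): 38.5721,115.1422 95.6775,115.1422 95.6775,140.0483 38.5721,140.0483.

Run 2: The run returns to its start, so emit a `<polygon>` with points (Y-flipped): 110.5832,72.9107 120.0111,82.8688 110.0530,92.2967 100.6251,82.3386.

<svg xmlns="http://www.w3.org/2000/svg" width="149.9638mm" height="217.4194mm" viewBox="0 0 149.9638 217.4194">
  <polygon points="38.5721,115.1422 95.6775,115.1422 95.6775,140.0483 38.5721,140.0483" fill="none" stroke="#0000ff"/>
  <polygon points="110.5832,72.9107 120.0111,82.8688 110.0530,92.2967 100.6251,82.3386" fill="none" stroke="#0000ff"/>
</svg>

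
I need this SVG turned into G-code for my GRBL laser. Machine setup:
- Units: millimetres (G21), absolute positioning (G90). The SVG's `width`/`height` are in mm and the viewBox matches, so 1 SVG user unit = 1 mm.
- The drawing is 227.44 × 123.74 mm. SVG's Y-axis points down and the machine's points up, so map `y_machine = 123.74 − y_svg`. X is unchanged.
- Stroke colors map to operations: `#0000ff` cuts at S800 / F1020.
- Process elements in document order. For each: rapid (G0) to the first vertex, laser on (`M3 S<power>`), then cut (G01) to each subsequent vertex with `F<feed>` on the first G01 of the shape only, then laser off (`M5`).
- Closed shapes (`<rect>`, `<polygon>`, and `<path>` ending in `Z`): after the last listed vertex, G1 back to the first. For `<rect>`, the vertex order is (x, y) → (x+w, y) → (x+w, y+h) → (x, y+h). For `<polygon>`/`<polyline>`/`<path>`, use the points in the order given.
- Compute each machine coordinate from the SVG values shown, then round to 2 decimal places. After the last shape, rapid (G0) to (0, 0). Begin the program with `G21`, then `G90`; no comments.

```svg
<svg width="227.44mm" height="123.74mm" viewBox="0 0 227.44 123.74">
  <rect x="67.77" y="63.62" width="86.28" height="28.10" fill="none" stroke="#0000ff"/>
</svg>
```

Since the viewBox matches the mm dimensions, user units are millimetres directly. The only transform is the Y-flip y_m = 123.74 − y_svg.

Shape 1 is a rectangle drawn with `<rect>`. Its stroke #0000ff means cut at S800, F1020. After flipping Y the toolpath is (67.77,60.12) → (154.05,60.12) → (154.05,32.02) → (67.77,32.02) → (67.77,60.12), returning to the start.

G21
G90
G0 X67.77 Y60.12
M3 S800
G01 X154.05 Y60.12 F1020
G01 X154.05 Y32.02
G01 X67.77 Y32.02
G01 X67.77 Y60.12
M5
G0 X0.00 Y0.00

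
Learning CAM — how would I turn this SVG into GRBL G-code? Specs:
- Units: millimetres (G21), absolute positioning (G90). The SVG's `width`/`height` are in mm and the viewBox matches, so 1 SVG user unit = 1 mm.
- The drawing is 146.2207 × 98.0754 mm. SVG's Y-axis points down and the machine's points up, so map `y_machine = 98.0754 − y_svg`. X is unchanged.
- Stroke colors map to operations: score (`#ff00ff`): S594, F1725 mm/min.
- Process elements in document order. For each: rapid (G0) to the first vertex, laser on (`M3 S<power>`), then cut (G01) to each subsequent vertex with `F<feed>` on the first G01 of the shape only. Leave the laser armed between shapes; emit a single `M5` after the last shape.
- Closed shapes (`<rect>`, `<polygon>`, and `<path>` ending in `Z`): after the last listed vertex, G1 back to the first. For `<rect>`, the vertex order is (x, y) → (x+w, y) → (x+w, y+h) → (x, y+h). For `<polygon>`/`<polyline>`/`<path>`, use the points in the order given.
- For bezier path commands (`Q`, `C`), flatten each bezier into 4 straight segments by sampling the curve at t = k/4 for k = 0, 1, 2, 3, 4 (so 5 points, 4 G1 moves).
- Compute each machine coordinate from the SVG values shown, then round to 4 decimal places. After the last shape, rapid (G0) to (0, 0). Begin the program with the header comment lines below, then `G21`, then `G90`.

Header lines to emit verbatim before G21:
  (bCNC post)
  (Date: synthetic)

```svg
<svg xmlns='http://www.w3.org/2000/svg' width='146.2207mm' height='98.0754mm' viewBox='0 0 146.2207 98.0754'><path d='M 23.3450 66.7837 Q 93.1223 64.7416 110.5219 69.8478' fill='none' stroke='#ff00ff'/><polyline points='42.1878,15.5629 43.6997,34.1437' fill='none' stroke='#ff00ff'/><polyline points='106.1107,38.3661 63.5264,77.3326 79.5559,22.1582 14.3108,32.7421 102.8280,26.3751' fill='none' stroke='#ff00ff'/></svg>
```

viewBox `0 0 146.2207 98.0754` with mm width/height → 1 unit = 1 mm. Flip: y_m = 98.0754 − y_svg.

**Shape 1** — `<path>` quadratic bezier, stroke `#ff00ff` → score (S594, F1725). Control points (SVG): P0=(23.3450,66.7837), P1=(93.1223,64.7416), P2=(110.5219,69.8478); sampled at t=k/4. Machine vertices: (23.3450,31.2917) → (54.9600,31.8660) → (80.0279,31.5467) → (98.5485,30.3339) → (110.5219,28.2276). Open path.

**Shape 2** — `<polyline>` line segment, stroke `#ff00ff` → score (S594, F1725). Machine vertices: (42.1878,82.5125) → (43.6997,63.9317). Open path.

**Shape 3** — `<polyline>` open polyline, stroke `#ff00ff` → score (S594, F1725). Machine vertices: (106.1107,59.7093) → (63.5264,20.7428) → (79.5559,75.9172) → (14.3108,65.3333) → (102.8280,71.7003). Open path.

(bCNC post)
(Date: synthetic)
G21
G90
G0 X23.3450 Y31.2917
M3 S594
G01 X54.9600 Y31.8660 F1725
G01 X80.0279 Y31.5467
G01 X98.5485 Y30.3339
G01 X110.5219 Y28.2276
G0 X42.1878 Y82.5125
M3 S594
G01 X43.6997 Y63.9317 F1725
G0 X106.1107 Y59.7093
M3 S594
G01 X63.5264 Y20.7428 F1725
G01 X79.5559 Y75.9172
G01 X14.3108 Y65.3333
G01 X102.8280 Y71.7003
M5
G0 X0.0000 Y0.0000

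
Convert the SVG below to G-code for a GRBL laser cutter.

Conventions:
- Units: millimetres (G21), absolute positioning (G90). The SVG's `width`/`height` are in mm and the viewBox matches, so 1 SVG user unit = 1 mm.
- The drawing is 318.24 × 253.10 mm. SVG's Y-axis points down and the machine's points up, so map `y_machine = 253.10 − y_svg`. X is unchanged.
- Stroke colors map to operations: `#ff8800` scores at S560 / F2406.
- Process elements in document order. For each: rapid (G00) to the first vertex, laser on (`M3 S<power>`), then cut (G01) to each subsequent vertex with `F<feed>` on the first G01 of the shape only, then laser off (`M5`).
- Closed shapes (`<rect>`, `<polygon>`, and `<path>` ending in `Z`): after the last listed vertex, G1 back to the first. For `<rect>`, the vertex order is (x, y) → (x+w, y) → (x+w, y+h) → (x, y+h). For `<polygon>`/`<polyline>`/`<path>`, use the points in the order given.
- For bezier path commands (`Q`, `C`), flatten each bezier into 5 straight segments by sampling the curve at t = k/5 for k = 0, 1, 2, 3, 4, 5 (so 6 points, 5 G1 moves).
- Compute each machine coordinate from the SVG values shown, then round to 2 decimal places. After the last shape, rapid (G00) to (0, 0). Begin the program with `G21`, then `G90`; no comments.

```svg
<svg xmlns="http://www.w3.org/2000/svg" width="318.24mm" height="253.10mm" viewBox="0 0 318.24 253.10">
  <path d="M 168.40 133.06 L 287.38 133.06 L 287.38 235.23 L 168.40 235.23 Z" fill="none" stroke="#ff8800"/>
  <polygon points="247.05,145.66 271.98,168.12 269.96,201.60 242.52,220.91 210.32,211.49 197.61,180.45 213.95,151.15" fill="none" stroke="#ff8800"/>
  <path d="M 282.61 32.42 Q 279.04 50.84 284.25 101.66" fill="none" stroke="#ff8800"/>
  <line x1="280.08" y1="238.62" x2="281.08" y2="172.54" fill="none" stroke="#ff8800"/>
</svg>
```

G21
G90
G00 X168.40 Y120.04
M3 S560
G01 X287.38 Y120.04 F2406
G01 X287.38 Y17.87
G01 X168.40 Y17.87
G01 X168.40 Y120.04
M5
G00 X247.05 Y107.44
M3 S560
G01 X271.98 Y84.98 F2406
G01 X269.96 Y51.50
G01 X242.52 Y32.19
G01 X210.32 Y41.61
G01 X197.61 Y72.65
G01 X213.95 Y101.95
G01 X247.05 Y107.44
M5
G00 X282.61 Y220.68
M3 S560
G01 X281.53 Y212.02 F2406
G01 X281.16 Y200.76
G01 X281.49 Y186.91
G01 X282.52 Y170.47
G01 X284.25 Y151.44
M5
G00 X280.08 Y14.48
M3 S560
G01 X281.08 Y80.56 F2406
M5
G00 X0.00 Y0.00

viewBox `0 0 318.24 253.10` with mm width/height → 1 unit = 1 mm. Flip: y_m = 253.10 − y_svg.

**Shape 1** — `<path>` rectangle, stroke `#ff8800` → score (S560, F2406). Machine vertices: (168.40,120.04) → (287.38,120.04) → (287.38,17.87) → (168.40,17.87) → (168.40,120.04). Closed: final G1 returns to the first vertex.

**Shape 2** — `<polygon>` regular polygon, stroke `#ff8800` → score (S560, F2406). Machine vertices: (247.05,107.44) → (271.98,84.98) → (269.96,51.50) → (242.52,32.19) → (210.32,41.61) → (197.61,72.65) → (213.95,101.95) → (247.05,107.44). Closed: final G1 returns to the first vertex.

**Shape 3** — `<path>` quadratic bezier, stroke `#ff8800` → score (S560, F2406). Control points (SVG): P0=(282.61,32.42), P1=(279.04,50.84), P2=(284.25,101.66); sampled at t=k/5. Machine vertices: (282.61,220.68) → (281.53,212.02) → (281.16,200.76) → (281.49,186.91) → (282.52,170.47) → (284.25,151.44). Open path.

**Shape 4** — `<line>` line segment, stroke `#ff8800` → score (S560, F2406). Machine vertices: (280.08,14.48) → (281.08,80.56). Open path.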